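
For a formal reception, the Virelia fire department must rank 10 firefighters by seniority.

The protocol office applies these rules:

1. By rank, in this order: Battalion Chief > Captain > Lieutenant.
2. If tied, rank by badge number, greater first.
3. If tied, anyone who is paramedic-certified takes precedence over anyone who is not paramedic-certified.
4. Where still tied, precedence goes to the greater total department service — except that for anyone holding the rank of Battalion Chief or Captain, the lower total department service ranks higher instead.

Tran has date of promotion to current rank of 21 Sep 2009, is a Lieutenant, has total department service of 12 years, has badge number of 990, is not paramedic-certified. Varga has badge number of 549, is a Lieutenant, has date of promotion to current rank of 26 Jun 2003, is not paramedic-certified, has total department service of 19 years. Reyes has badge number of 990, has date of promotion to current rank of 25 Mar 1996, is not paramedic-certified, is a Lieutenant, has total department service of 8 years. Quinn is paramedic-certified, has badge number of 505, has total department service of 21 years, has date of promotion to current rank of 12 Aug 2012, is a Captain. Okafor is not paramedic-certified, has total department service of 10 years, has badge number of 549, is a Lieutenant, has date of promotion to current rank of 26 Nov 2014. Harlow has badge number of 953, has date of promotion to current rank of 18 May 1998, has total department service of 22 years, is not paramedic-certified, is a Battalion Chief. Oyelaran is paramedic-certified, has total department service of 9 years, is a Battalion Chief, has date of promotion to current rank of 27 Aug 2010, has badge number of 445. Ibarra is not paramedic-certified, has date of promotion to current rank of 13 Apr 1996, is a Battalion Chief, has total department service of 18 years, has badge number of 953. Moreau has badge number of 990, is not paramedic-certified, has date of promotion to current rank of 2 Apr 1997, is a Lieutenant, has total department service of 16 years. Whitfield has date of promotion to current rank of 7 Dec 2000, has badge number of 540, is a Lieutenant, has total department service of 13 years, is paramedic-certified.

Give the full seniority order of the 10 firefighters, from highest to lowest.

Ibarra, Harlow, Oyelaran, Quinn, Moreau, Tran, Reyes, Varga, Okafor, Whitfield

By rank: Ibarra, Harlow and Oyelaran (Battalion Chief); then Quinn (Captain); then Moreau, Tran, Reyes, Varga, Okafor and Whitfield (Lieutenant).
Among Ibarra, Harlow and Oyelaran, by badge number (higher first): Ibarra and Harlow (953) before Oyelaran (445).
Ibarra and Harlow are each not paramedic-certified, so the next rule applies.
Among Ibarra and Harlow, by total department service (lower first) (reversed rule for this group): Ibarra (18 years) before Harlow (22 years).
Among Moreau, Tran, Reyes, Varga, Okafor and Whitfield, by badge number (higher first): Moreau, Tran and Reyes (990) before Varga and Okafor (549) before Whitfield (540).
Moreau, Tran and Reyes are each not paramedic-certified, so the next rule applies.
Among Moreau, Tran and Reyes, by total department service (higher first): Moreau (16 years) before Tran (12 years) before Reyes (8 years).
Varga and Okafor are each not paramedic-certified, so the next rule applies.
Among Varga and Okafor, by total department service (higher first): Varga (19 years) before Okafor (10 years).
Full order: Ibarra, Harlow, Oyelaran, Quinn, Moreau, Tran, Reyes, Varga, Okafor, Whitfield.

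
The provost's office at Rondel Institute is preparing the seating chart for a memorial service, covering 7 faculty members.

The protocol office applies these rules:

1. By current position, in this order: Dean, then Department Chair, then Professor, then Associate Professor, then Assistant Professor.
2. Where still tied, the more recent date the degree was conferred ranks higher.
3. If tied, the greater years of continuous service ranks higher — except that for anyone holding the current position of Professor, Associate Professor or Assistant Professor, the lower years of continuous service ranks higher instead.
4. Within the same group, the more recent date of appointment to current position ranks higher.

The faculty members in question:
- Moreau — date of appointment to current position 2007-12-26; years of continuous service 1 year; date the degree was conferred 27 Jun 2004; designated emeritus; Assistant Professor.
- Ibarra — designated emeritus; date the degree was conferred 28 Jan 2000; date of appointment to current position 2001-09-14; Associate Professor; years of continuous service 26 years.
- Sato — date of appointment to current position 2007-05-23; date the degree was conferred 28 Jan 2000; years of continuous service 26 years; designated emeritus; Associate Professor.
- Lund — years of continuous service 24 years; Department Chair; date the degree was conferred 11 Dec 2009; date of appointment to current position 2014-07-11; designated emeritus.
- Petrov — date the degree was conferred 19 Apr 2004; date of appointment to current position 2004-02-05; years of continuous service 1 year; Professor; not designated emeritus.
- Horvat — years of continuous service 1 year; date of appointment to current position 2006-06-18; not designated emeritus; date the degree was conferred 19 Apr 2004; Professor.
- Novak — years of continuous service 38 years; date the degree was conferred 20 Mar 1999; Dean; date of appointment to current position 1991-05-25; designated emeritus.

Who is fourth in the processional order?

Petrov

By current position: Novak (Dean); then Lund (Department Chair); then Horvat and Petrov (Professor); then Sato and Ibarra (Associate Professor); then Moreau (Assistant Professor).
Horvat and Petrov both have date the degree was conferred 19 Apr 2004, so the next rule applies.
Horvat and Petrov both have years of continuous service 1 year, so the next rule applies.
Among Horvat and Petrov, by date of appointment to current position (later first): Horvat (2006-06-18) before Petrov (2004-02-05).
Sato and Ibarra both have date the degree was conferred 28 Jan 2000, so the next rule applies.
Sato and Ibarra both have years of continuous service 26 years, so the next rule applies.
Among Sato and Ibarra, by date of appointment to current position (later first): Sato (2007-05-23) before Ibarra (2001-09-14).
Order: Novak, Lund, Horvat, Petrov, Sato, Ibarra, Moreau.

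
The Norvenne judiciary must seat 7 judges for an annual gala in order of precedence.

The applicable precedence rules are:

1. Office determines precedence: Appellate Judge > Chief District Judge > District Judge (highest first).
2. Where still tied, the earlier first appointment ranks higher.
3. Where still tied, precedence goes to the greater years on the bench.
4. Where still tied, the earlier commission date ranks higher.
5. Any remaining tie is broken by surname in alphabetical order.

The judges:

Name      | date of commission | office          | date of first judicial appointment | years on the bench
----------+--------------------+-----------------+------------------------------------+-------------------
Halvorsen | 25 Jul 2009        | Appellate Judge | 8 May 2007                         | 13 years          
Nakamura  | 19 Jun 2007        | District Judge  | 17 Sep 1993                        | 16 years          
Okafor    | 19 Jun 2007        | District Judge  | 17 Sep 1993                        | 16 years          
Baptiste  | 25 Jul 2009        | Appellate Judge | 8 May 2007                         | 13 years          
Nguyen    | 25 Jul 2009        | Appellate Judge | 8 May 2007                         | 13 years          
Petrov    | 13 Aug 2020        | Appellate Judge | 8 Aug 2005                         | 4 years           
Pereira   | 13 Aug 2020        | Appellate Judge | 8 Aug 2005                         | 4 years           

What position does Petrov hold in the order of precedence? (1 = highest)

By office: Pereira, Petrov, Baptiste, Halvorsen and Nguyen (Appellate Judge); then Nakamura and Okafor (District Judge).
Among Pereira, Petrov, Baptiste, Halvorsen and Nguyen, by date of first judicial appointment (earlier first): Pereira and Petrov (8 Aug 2005) before Baptiste, Halvorsen and Nguyen (8 May 2007).
Pereira and Petrov both have years on the bench 4 years, so the next rule applies.
Pereira and Petrov both have date of commission 13 Aug 2020, so the next rule applies.
Among Pereira and Petrov, alphabetically by surname: Pereira before Petrov.
Baptiste, Halvorsen and Nguyen all have years on the bench 13 years, so the next rule applies.
Baptiste, Halvorsen and Nguyen all have date of commission 25 Jul 2009, so the next rule applies.
Among Baptiste, Halvorsen and Nguyen, alphabetically by surname: Baptiste before Halvorsen before Nguyen.
Nakamura and Okafor both have date of first judicial appointment 17 Sep 1993, so the next rule applies.
Nakamura and Okafor both have years on the bench 16 years, so the next rule applies.
Nakamura and Okafor both have date of commission 19 Jun 2007, so the next rule applies.
Among Nakamura and Okafor, alphabetically by surname: Nakamura before Okafor.
Order: Pereira, Petrov, Baptiste, Halvorsen, Nguyen, Nakamura, Okafor. So position 2.

2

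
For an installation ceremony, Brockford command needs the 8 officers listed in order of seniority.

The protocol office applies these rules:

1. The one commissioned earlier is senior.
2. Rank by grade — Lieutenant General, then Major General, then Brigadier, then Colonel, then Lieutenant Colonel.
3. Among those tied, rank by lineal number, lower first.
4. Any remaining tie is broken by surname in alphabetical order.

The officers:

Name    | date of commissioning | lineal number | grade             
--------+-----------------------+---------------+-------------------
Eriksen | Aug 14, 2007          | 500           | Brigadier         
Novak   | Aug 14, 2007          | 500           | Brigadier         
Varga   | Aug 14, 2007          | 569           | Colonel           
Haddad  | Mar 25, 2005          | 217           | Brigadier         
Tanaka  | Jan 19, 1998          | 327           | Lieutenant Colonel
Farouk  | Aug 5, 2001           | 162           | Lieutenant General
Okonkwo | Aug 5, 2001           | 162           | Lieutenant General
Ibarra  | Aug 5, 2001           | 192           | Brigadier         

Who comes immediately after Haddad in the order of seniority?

Eriksen

By date of commissioning (earlier first): Tanaka (Jan 19, 1998); then Farouk, Okonkwo and Ibarra (each Aug 5, 2001); then Haddad (Mar 25, 2005); then Eriksen, Novak and Varga (each Aug 14, 2007).
Among Farouk, Okonkwo and Ibarra, by grade: Farouk and Okonkwo (Lieutenant General) before Ibarra (Brigadier).
Farouk and Okonkwo both have lineal number 162, so the next rule applies.
Among Farouk and Okonkwo, alphabetically by surname: Farouk before Okonkwo.
Among Eriksen, Novak and Varga, by grade: Eriksen and Novak (Brigadier) before Varga (Colonel).
Eriksen and Novak both have lineal number 500, so the next rule applies.
Among Eriksen and Novak, alphabetically by surname: Eriksen before Novak.
Order: Tanaka, Farouk, Okonkwo, Ibarra, Haddad, Eriksen, Novak, Varga.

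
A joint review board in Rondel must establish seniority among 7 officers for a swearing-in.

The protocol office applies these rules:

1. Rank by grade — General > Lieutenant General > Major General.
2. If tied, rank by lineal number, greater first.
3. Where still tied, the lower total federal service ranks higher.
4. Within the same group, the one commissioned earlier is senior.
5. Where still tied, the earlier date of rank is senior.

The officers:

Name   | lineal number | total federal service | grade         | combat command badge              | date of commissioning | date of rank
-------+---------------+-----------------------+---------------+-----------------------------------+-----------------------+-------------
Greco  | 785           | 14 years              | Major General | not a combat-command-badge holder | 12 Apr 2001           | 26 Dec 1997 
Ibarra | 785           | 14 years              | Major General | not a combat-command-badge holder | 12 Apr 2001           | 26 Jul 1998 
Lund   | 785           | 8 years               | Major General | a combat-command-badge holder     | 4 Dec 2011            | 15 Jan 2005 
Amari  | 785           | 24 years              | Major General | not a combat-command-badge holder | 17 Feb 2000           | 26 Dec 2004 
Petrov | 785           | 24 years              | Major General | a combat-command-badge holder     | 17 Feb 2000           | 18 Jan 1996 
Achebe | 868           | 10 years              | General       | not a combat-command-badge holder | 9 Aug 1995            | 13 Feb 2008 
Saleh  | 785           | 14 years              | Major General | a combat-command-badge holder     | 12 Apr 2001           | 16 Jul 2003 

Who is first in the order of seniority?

By grade: Achebe (General); then Lund, Greco, Ibarra, Saleh, Petrov and Amari (Major General).
Lund, Greco, Ibarra, Saleh, Petrov and Amari all have lineal number 785, so the next rule applies.
Among Lund, Greco, Ibarra, Saleh, Petrov and Amari, by total federal service (lower first): Lund (8 years) before Greco, Ibarra and Saleh (14 years) before Petrov and Amari (24 years).
Greco, Ibarra and Saleh all have date of commissioning 12 Apr 2001, so the next rule applies.
Among Greco, Ibarra and Saleh, by date of rank (earlier first): Greco (26 Dec 1997) before Ibarra (26 Jul 1998) before Saleh (16 Jul 2003).
Petrov and Amari both have date of commissioning 17 Feb 2000, so the next rule applies.
Among Petrov and Amari, by date of rank (earlier first): Petrov (18 Jan 1996) before Amari (26 Dec 2004).
Order: Achebe, Lund, Greco, Ibarra, Saleh, Petrov, Amari.

Achebe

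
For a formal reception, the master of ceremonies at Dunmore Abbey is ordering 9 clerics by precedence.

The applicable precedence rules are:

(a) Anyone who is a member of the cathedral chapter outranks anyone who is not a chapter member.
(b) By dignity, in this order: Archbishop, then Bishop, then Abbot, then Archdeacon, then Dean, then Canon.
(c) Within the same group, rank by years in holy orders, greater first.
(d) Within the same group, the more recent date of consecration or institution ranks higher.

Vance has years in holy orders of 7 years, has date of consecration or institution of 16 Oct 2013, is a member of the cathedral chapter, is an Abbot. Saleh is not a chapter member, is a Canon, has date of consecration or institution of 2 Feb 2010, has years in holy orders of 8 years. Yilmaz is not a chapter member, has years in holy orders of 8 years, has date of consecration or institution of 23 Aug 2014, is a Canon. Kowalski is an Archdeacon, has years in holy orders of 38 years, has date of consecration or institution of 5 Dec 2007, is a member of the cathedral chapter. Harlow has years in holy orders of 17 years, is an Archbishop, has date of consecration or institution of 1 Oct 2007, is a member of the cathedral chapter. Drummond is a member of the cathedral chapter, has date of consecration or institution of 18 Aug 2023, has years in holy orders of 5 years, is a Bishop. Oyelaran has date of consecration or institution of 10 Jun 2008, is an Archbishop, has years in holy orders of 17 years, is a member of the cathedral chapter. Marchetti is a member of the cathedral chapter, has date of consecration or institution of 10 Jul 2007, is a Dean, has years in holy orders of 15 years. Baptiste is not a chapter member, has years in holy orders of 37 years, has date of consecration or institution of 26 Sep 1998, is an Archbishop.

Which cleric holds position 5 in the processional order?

By the first rule: Oyelaran, Harlow, Drummond, Vance, Kowalski and Marchetti (each a member of the cathedral chapter); then Baptiste, Yilmaz and Saleh (each not a chapter member).
Among Oyelaran, Harlow, Drummond, Vance, Kowalski and Marchetti, by dignity: Oyelaran and Harlow (Archbishop) before Drummond (Bishop) before Vance (Abbot) before Kowalski (Archdeacon) before Marchetti (Dean).
Oyelaran and Harlow both have years in holy orders 17 years, so the next rule applies.
Among Oyelaran and Harlow, by date of consecration or institution (later first): Oyelaran (10 Jun 2008) before Harlow (1 Oct 2007).
Among Baptiste, Yilmaz and Saleh, by dignity: Baptiste (Archbishop) before Yilmaz and Saleh (Canon).
Yilmaz and Saleh both have years in holy orders 8 years, so the next rule applies.
Among Yilmaz and Saleh, by date of consecration or institution (later first): Yilmaz (23 Aug 2014) before Saleh (2 Feb 2010).
Order: Oyelaran, Harlow, Drummond, Vance, Kowalski, Marchetti, Baptiste, Yilmaz, Saleh.

Kowalski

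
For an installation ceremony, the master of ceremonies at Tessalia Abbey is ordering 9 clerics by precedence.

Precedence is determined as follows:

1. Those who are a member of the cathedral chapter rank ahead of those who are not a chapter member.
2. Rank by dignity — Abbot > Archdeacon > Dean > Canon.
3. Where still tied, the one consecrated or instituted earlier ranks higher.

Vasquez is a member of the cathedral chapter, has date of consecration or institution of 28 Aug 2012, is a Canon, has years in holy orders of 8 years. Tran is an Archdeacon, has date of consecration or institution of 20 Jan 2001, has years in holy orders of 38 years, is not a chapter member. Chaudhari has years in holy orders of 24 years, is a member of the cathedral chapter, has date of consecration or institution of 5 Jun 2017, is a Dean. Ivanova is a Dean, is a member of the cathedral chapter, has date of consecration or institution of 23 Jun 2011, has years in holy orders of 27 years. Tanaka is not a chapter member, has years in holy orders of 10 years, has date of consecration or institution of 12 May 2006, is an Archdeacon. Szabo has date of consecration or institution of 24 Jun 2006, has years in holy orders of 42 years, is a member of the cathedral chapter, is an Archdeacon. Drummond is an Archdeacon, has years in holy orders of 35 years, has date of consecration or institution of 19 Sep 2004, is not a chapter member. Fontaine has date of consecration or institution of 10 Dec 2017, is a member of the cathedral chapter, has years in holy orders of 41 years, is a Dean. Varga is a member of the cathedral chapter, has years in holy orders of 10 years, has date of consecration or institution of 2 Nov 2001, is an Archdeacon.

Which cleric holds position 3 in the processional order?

Ivanova

By the first rule: Varga, Szabo, Ivanova, Chaudhari, Fontaine and Vasquez (each a member of the cathedral chapter); then Tran, Drummond and Tanaka (each not a chapter member).
Among Varga, Szabo, Ivanova, Chaudhari, Fontaine and Vasquez, by dignity: Varga and Szabo (Archdeacon) before Ivanova, Chaudhari and Fontaine (Dean) before Vasquez (Canon).
Among Varga and Szabo, by date of consecration or institution (earlier first): Varga (2 Nov 2001) before Szabo (24 Jun 2006).
Among Ivanova, Chaudhari and Fontaine, by date of consecration or institution (earlier first): Ivanova (23 Jun 2011) before Chaudhari (5 Jun 2017) before Fontaine (10 Dec 2017).
Tran, Drummond and Tanaka are each Archdeacon, so the next rule applies.
Among Tran, Drummond and Tanaka, by date of consecration or institution (earlier first): Tran (20 Jan 2001) before Drummond (19 Sep 2004) before Tanaka (12 May 2006).
Order: Varga, Szabo, Ivanova, Chaudhari, Fontaine, Vasquez, Tran, Drummond, Tanaka.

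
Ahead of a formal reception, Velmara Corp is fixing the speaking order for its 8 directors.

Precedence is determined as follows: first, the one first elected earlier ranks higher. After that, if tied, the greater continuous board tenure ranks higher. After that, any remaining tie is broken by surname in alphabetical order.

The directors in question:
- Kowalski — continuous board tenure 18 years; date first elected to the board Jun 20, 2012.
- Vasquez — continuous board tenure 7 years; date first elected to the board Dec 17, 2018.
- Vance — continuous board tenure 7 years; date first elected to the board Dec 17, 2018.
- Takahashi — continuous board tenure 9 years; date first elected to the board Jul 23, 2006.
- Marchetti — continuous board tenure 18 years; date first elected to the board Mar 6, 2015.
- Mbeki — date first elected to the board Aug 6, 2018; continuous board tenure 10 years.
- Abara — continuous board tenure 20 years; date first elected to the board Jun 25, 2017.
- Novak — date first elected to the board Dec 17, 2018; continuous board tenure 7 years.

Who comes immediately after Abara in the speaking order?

Mbeki

By date first elected to the board (earlier first): Takahashi (Jul 23, 2006); then Kowalski (Jun 20, 2012); then Marchetti (Mar 6, 2015); then Abara (Jun 25, 2017); then Mbeki (Aug 6, 2018); then Novak, Vance and Vasquez (each Dec 17, 2018).
Novak, Vance and Vasquez all have continuous board tenure 7 years, so the next rule applies.
Among Novak, Vance and Vasquez, alphabetically by surname: Novak before Vance before Vasquez.
Order: Takahashi, Kowalski, Marchetti, Abara, Mbeki, Novak, Vance, Vasquez.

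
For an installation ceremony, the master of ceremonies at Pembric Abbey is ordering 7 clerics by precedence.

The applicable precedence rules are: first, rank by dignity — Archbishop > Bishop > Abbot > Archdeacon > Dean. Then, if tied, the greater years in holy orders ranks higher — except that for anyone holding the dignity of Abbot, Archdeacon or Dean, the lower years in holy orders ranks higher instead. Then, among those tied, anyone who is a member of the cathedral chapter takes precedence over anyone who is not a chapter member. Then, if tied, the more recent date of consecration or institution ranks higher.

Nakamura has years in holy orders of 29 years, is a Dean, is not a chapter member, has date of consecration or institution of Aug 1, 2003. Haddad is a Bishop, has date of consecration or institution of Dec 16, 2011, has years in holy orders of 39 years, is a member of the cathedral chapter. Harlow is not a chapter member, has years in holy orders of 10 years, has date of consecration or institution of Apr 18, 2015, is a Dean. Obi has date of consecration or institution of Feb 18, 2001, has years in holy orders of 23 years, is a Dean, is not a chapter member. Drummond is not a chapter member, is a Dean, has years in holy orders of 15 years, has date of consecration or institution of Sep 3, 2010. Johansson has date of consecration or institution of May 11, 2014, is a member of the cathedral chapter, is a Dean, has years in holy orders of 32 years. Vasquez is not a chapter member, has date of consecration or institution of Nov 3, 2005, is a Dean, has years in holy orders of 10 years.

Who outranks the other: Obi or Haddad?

Haddad

By dignity: Haddad (Bishop); then Harlow, Vasquez, Drummond, Obi, Nakamura and Johansson (Dean).
Among Harlow, Vasquez, Drummond, Obi, Nakamura and Johansson, by years in holy orders (lower first) (reversed rule for this group): Harlow and Vasquez (10 years) before Drummond (15 years) before Obi (23 years) before Nakamura (29 years) before Johansson (32 years).
Harlow and Vasquez are each not a chapter member, so the next rule applies.
Among Harlow and Vasquez, by date of consecration or institution (later first): Harlow (Apr 18, 2015) before Vasquez (Nov 3, 2005).
So Haddad takes precedence.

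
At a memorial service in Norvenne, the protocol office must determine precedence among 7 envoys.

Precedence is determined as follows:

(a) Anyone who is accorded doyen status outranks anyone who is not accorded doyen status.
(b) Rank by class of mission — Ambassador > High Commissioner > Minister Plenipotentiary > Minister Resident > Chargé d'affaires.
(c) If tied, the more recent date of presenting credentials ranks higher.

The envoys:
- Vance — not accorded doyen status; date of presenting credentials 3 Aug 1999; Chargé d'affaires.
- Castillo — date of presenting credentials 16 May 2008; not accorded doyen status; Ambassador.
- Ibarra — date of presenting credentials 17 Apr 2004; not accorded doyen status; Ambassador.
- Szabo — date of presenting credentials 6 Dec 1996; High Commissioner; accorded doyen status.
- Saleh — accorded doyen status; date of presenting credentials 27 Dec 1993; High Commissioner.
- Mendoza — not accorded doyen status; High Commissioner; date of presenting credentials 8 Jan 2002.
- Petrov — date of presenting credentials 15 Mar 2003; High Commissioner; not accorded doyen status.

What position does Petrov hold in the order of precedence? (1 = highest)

By the first rule: Szabo and Saleh (both accorded doyen status); then Castillo, Ibarra, Petrov, Mendoza and Vance (each not accorded doyen status).
Szabo and Saleh are each High Commissioner, so the next rule applies.
Among Szabo and Saleh, by date of presenting credentials (later first): Szabo (6 Dec 1996) before Saleh (27 Dec 1993).
Among Castillo, Ibarra, Petrov, Mendoza and Vance, by class of mission: Castillo and Ibarra (Ambassador) before Petrov and Mendoza (High Commissioner) before Vance (Chargé d'affaires).
Among Castillo and Ibarra, by date of presenting credentials (later first): Castillo (16 May 2008) before Ibarra (17 Apr 2004).
Among Petrov and Mendoza, by date of presenting credentials (later first): Petrov (15 Mar 2003) before Mendoza (8 Jan 2002).
Order: Szabo, Saleh, Castillo, Ibarra, Petrov, Mendoza, Vance. So position 5.

5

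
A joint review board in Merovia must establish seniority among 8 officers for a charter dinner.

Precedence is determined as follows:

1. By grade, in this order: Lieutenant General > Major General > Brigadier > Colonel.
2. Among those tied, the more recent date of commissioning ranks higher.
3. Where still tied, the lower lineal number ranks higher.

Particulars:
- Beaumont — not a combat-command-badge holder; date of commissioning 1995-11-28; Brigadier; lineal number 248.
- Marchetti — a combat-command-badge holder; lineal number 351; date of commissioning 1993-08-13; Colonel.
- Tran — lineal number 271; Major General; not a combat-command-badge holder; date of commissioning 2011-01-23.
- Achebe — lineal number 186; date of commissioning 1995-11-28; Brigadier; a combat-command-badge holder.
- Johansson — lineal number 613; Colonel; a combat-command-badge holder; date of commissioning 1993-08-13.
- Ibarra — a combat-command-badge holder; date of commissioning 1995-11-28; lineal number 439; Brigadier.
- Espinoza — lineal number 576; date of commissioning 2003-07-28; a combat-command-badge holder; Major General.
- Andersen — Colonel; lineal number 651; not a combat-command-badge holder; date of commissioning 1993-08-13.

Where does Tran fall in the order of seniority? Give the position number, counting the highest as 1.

1

By grade: Tran and Espinoza (Major General); then Achebe, Beaumont and Ibarra (Brigadier); then Marchetti, Johansson and Andersen (Colonel).
Among Tran and Espinoza, by date of commissioning (later first): Tran (2011-01-23) before Espinoza (2003-07-28).
Achebe, Beaumont and Ibarra all have date of commissioning 1995-11-28, so the next rule applies.
Among Achebe, Beaumont and Ibarra, by lineal number (lower first): Achebe (186) before Beaumont (248) before Ibarra (439).
Marchetti, Johansson and Andersen all have date of commissioning 1993-08-13, so the next rule applies.
Among Marchetti, Johansson and Andersen, by lineal number (lower first): Marchetti (351) before Johansson (613) before Andersen (651).
Order: Tran, Espinoza, Achebe, Beaumont, Ibarra, Marchetti, Johansson, Andersen. So position 1.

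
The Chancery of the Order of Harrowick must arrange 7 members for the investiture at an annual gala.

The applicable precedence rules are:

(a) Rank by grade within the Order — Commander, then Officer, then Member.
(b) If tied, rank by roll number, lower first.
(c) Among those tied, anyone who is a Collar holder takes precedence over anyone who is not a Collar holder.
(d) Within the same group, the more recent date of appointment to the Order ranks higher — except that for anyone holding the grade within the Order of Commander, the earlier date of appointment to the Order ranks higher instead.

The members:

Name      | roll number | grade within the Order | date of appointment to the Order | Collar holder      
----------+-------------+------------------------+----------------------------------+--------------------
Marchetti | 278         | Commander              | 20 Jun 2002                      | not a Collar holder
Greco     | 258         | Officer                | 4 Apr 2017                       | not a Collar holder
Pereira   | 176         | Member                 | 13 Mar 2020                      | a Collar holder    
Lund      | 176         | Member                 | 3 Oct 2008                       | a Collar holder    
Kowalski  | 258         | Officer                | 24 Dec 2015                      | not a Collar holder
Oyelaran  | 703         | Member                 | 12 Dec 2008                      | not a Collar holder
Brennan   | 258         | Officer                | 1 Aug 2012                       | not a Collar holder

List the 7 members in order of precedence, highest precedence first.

Marchetti, Greco, Kowalski, Brennan, Pereira, Lund, Oyelaran

By grade within the Order: Marchetti (Commander); then Greco, Kowalski and Brennan (Officer); then Pereira, Lund and Oyelaran (Member).
Greco, Kowalski and Brennan all have roll number 258, so the next rule applies.
Greco, Kowalski and Brennan are each not a Collar holder, so the next rule applies.
Among Greco, Kowalski and Brennan, by date of appointment to the Order (later first): Greco (4 Apr 2017) before Kowalski (24 Dec 2015) before Brennan (1 Aug 2012).
Among Pereira, Lund and Oyelaran, by roll number (lower first): Pereira and Lund (176) before Oyelaran (703).
Pereira and Lund are each a Collar holder, so the next rule applies.
Among Pereira and Lund, by date of appointment to the Order (later first): Pereira (13 Mar 2020) before Lund (3 Oct 2008).
Full order: Marchetti, Greco, Kowalski, Brennan, Pereira, Lund, Oyelaran.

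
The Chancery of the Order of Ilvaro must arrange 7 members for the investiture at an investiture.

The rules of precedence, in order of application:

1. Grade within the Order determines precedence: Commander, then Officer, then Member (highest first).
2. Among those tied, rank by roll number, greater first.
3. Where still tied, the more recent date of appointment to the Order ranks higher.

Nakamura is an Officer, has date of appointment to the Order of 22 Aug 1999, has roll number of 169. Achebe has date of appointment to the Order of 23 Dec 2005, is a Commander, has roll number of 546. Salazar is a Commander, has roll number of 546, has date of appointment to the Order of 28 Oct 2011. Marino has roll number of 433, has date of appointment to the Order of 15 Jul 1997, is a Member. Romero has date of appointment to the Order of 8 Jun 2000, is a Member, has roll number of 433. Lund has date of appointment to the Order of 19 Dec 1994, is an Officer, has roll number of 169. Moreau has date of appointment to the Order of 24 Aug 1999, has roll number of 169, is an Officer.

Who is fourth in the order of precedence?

Nakamura

By grade within the Order: Salazar and Achebe (Commander); then Moreau, Nakamura and Lund (Officer); then Romero and Marino (Member).
Salazar and Achebe both have roll number 546, so the next rule applies.
Among Salazar and Achebe, by date of appointment to the Order (later first): Salazar (28 Oct 2011) before Achebe (23 Dec 2005).
Moreau, Nakamura and Lund all have roll number 169, so the next rule applies.
Among Moreau, Nakamura and Lund, by date of appointment to the Order (later first): Moreau (24 Aug 1999) before Nakamura (22 Aug 1999) before Lund (19 Dec 1994).
Romero and Marino both have roll number 433, so the next rule applies.
Among Romero and Marino, by date of appointment to the Order (later first): Romero (8 Jun 2000) before Marino (15 Jul 1997).
Order: Salazar, Achebe, Moreau, Nakamura, Lund, Romero, Marino.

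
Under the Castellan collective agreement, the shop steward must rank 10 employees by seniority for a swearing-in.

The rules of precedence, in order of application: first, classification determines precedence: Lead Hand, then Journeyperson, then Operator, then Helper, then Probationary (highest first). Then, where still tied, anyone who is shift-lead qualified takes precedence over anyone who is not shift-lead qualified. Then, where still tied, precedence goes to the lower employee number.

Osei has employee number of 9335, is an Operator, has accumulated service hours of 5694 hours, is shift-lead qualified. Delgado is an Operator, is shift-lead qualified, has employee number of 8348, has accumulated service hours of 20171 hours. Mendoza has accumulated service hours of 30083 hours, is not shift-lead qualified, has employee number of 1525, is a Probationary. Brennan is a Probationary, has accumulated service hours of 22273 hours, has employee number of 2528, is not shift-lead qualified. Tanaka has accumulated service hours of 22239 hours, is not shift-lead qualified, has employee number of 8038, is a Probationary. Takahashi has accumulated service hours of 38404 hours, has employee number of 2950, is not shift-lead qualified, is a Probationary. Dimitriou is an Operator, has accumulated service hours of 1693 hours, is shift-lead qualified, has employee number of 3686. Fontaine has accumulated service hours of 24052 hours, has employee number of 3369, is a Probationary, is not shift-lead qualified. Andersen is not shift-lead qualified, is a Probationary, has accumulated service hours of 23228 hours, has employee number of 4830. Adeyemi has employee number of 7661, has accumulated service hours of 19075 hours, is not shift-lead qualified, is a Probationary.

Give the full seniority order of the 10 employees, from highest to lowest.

By classification: Dimitriou, Delgado and Osei (Operator); then Mendoza, Brennan, Takahashi, Fontaine, Andersen, Adeyemi and Tanaka (Probationary).
Dimitriou, Delgado and Osei are each shift-lead qualified, so the next rule applies.
Among Dimitriou, Delgado and Osei, by employee number (lower first): Dimitriou (3686) before Delgado (8348) before Osei (9335).
Mendoza, Brennan, Takahashi, Fontaine, Andersen, Adeyemi and Tanaka are each not shift-lead qualified, so the next rule applies.
Among Mendoza, Brennan, Takahashi, Fontaine, Andersen, Adeyemi and Tanaka, by employee number (lower first): Mendoza (1525) before Brennan (2528) before Takahashi (2950) before Fontaine (3369) before Andersen (4830) before Adeyemi (7661) before Tanaka (8038).
Full order: Dimitriou, Delgado, Osei, Mendoza, Brennan, Takahashi, Fontaine, Andersen, Adeyemi, Tanaka.

Dimitriou, Delgado, Osei, Mendoza, Brennan, Takahashi, Fontaine, Andersen, Adeyemi, Tanaka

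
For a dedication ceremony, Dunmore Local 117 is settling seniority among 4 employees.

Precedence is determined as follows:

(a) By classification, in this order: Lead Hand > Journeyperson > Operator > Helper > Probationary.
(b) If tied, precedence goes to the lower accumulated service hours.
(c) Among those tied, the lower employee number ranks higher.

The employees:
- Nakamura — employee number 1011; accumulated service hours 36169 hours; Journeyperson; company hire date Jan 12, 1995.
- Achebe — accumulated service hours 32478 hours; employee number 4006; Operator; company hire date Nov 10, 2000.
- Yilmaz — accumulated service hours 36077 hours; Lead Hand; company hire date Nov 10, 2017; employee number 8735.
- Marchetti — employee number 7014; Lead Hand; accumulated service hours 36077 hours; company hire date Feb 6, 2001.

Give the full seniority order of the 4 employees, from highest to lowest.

Marchetti, Yilmaz, Nakamura, Achebe

By classification: Marchetti and Yilmaz (Lead Hand); then Nakamura (Journeyperson); then Achebe (Operator).
Marchetti and Yilmaz both have accumulated service hours 36077 hours, so the next rule applies.
Among Marchetti and Yilmaz, by employee number (lower first): Marchetti (7014) before Yilmaz (8735).
Full order: Marchetti, Yilmaz, Nakamura, Achebe.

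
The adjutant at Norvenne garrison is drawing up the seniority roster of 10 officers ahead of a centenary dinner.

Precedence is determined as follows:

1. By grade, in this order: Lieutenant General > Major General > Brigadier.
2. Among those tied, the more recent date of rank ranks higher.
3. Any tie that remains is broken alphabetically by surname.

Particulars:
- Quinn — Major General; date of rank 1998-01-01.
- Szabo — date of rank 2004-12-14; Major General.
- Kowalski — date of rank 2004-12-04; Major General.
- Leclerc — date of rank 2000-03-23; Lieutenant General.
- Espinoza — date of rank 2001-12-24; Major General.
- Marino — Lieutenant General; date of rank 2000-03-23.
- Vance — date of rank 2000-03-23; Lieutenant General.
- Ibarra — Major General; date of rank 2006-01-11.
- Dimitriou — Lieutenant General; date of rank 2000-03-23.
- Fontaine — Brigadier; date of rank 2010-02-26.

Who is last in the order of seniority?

By grade: Dimitriou, Leclerc, Marino and Vance (Lieutenant General); then Ibarra, Szabo, Kowalski, Espinoza and Quinn (Major General); then Fontaine (Brigadier).
Dimitriou, Leclerc, Marino and Vance all have date of rank 2000-03-23, so the next rule applies.
Among Dimitriou, Leclerc, Marino and Vance, alphabetically by surname: Dimitriou before Leclerc before Marino before Vance.
Among Ibarra, Szabo, Kowalski, Espinoza and Quinn, by date of rank (later first): Ibarra (2006-01-11) before Szabo (2004-12-14) before Kowalski (2004-12-04) before Espinoza (2001-12-24) before Quinn (1998-01-01).
Order: Dimitriou, Leclerc, Marino, Vance, Ibarra, Szabo, Kowalski, Espinoza, Quinn, Fontaine.

Fontaine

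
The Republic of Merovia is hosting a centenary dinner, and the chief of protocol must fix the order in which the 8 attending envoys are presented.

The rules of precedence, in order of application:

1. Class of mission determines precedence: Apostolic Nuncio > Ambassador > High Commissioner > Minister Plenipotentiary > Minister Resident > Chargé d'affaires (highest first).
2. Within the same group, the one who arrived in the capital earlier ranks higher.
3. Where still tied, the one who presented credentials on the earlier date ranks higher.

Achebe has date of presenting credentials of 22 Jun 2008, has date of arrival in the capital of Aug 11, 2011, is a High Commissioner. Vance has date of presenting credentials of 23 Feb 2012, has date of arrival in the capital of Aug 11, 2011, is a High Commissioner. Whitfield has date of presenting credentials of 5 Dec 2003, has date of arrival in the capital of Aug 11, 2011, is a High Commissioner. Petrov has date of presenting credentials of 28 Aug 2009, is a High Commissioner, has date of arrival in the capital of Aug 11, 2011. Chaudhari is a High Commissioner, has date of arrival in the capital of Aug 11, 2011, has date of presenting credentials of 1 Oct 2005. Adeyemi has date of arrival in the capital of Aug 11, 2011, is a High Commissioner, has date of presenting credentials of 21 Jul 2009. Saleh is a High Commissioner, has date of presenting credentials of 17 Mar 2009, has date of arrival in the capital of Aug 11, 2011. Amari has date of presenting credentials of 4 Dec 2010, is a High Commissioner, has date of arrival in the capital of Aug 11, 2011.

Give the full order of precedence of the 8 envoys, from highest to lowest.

Whitfield, Chaudhari, Achebe, Saleh, Adeyemi, Petrov, Amari, Vance

By class of mission: Whitfield, Chaudhari, Achebe, Saleh, Adeyemi, Petrov, Amari and Vance (High Commissioner).
Whitfield, Chaudhari, Achebe, Saleh, Adeyemi, Petrov, Amari and Vance all have date of arrival in the capital Aug 11, 2011, so the next rule applies.
Among Whitfield, Chaudhari, Achebe, Saleh, Adeyemi, Petrov, Amari and Vance, by date of presenting credentials (earlier first): Whitfield (5 Dec 2003) before Chaudhari (1 Oct 2005) before Achebe (22 Jun 2008) before Saleh (17 Mar 2009) before Adeyemi (21 Jul 2009) before Petrov (28 Aug 2009) before Amari (4 Dec 2010) before Vance (23 Feb 2012).
Full order: Whitfield, Chaudhari, Achebe, Saleh, Adeyemi, Petrov, Amari, Vance.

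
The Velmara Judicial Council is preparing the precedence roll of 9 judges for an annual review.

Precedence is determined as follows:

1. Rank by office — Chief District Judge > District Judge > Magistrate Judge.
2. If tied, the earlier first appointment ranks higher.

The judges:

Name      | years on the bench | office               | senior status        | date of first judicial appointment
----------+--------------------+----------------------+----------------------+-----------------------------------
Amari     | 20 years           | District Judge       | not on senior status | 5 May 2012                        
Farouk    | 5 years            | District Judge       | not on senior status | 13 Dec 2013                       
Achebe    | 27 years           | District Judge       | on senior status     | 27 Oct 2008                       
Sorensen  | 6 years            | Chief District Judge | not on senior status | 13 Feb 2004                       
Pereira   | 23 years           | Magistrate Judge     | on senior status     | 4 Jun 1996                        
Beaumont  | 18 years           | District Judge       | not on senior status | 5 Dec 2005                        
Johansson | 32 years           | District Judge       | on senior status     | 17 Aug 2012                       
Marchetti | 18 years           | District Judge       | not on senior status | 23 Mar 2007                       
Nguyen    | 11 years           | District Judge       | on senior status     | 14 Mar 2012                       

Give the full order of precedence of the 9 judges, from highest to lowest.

By office: Sorensen (Chief District Judge); then Beaumont, Marchetti, Achebe, Nguyen, Amari, Johansson and Farouk (District Judge); then Pereira (Magistrate Judge).
Among Beaumont, Marchetti, Achebe, Nguyen, Amari, Johansson and Farouk, by date of first judicial appointment (earlier first): Beaumont (5 Dec 2005) before Marchetti (23 Mar 2007) before Achebe (27 Oct 2008) before Nguyen (14 Mar 2012) before Amari (5 May 2012) before Johansson (17 Aug 2012) before Farouk (13 Dec 2013).
Full order: Sorensen, Beaumont, Marchetti, Achebe, Nguyen, Amari, Johansson, Farouk, Pereira.

Sorensen, Beaumont, Marchetti, Achebe, Nguyen, Amari, Johansson, Farouk, Pereira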